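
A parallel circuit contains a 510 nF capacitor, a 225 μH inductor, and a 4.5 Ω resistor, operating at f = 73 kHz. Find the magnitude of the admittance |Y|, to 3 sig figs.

ω = 2πf = 458700 rad/s
X_L = ωL = 103 Ω
X_C = 1/(ωC) = 4.27 Ω
Parallel: admittances add. Y = 1/R + 1/(jωL) + jωC
Y = (0.222 + j0.224) S
|Y| = 0.316 S → |Z| = 1/|Y| = 3.17 Ω, ∠Z = −∠Y = -45.3°

316 mS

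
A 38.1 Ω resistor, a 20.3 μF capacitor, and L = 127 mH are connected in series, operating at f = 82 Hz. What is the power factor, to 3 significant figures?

ω = 2πf = 515.2 rad/s
X_L = ωL = 65.4 Ω
X_C = 1/(ωC) = 95.6 Ω
Net reactance X = X_L − X_C = -30.2 Ω
Z = 38.1 − j30.2 Ω
|Z| = √(38.1² + 30.2²) = 48.6 Ω
∠Z = arctan(-30.2/38.1) = -38.4°
cos φ = cos(-38.4°) = 0.784

0.784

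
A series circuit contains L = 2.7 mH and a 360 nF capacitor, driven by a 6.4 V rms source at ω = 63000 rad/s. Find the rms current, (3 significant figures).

X_L = ωL = 170 Ω
X_C = 1/(ωC) = 44.1 Ω
Net reactance X = X_L − X_C = 126 Ω
Z = j126 Ω
|Z| = √(0² + 126²) = 126 Ω
I = V/|Z| = 6.4/126 = 50.8 mA

50.8 mA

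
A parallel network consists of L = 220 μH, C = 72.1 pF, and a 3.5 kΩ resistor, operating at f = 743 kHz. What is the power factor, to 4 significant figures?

0.4092

ω = 2πf = 4.668e+06 rad/s
X_L = ωL = 1027 Ω
X_C = 1/(ωC) = 2971 Ω
Parallel: admittances add. Y = 1/R + 1/(jωL) + jωC
Y = (0.0002857 − j0.0006371) S
|Y| = 0.0006982 S → |Z| = 1/|Y| = 1432 Ω, ∠Z = −∠Y = 65.84°
cos φ = cos(65.84°) = 0.4092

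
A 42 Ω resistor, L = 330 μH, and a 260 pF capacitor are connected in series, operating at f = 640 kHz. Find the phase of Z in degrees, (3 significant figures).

83.5°

ω = 2πf = 4.021e+06 rad/s
X_L = ωL = 1330 Ω
X_C = 1/(ωC) = 956 Ω
Net reactance X = X_L − X_C = 371 Ω
Z = 42.0 + j371 Ω
|Z| = √(42.0² + 371²) = 373 Ω
∠Z = arctan(371/42.0) = 83.5°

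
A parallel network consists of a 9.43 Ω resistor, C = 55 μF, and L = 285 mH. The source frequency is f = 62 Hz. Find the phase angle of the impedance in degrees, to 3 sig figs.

-6.68°

ω = 2πf = 389.6 rad/s
X_L = ωL = 111 Ω
X_C = 1/(ωC) = 46.7 Ω
Parallel: admittances add. Y = 1/R + 1/(jωL) + jωC
Y = (0.106 + j0.0124) S
|Y| = 0.107 S → |Z| = 1/|Y| = 9.37 Ω, ∠Z = −∠Y = -6.68°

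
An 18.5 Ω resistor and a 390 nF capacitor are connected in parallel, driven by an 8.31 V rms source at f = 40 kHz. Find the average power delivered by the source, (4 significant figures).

ω = 2πf = 251300 rad/s
X_C = 1/(ωC) = 10.20 Ω
Parallel: admittances add. Y = 1/R + jωC
Y = (0.05405 + j0.09802) S
|Y| = 0.1119 S → |Z| = 1/|Y| = 8.934 Ω, ∠Z = −∠Y = -61.12°
I = V/|Z| = 930.2 mA
P = VI cos φ = 8.31 × 0.9302 × cos(-61.12°) = 3.733 W

3.733 W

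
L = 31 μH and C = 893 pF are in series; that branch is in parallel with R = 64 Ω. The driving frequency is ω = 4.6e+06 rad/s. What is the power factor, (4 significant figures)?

X_L = ωL = 142.6 Ω
X_C = 1/(ωC) = 243.4 Ω
Branch 1: Z₁ = R = 64.00 Ω
Branch 2 (series LC): Z₂ = j(X_L − X_C) = −j100.8 Ω
Parallel: Z = Z₁Z₂/(Z₁+Z₂), |Z| = 54.04 Ω, ∠Z = -32.40°
cos φ = cos(-32.40°) = 0.8443

0.8443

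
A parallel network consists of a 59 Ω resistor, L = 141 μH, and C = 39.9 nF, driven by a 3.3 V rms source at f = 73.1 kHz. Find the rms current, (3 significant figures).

56.7 mA

ω = 2πf = 459300 rad/s
X_L = ωL = 64.8 Ω
X_C = 1/(ωC) = 54.6 Ω
Parallel: admittances add. Y = 1/R + 1/(jωL) + jωC
Y = (0.0169 + j0.00288) S
|Y| = 0.0172 S → |Z| = 1/|Y| = 58.2 Ω, ∠Z = −∠Y = -9.66°
I = V/|Z| = 3.3/58.2 = 56.7 mA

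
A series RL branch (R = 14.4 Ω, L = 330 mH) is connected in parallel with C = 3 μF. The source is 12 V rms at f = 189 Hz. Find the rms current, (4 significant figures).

12.22 mA

ω = 2πf = 1188 rad/s
X_L = ωL = 391.9 Ω
X_C = 1/(ωC) = 280.7 Ω
Branch 1 (R+jX_L): Z₁ = 14.40 + j391.9 Ω, |Z₁| = 392.1 Ω
Branch 2 (−jX_C): Z₂ = −j280.7 Ω
Parallel: Z = Z₁Z₂/(Z₁+Z₂), |Z| = 981.8 Ω, ∠Z = -84.72°
I = V/|Z| = 12/981.8 = 12.22 mA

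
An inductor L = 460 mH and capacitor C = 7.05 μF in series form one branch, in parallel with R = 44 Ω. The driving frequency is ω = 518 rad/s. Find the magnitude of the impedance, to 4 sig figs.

27.65 Ω

X_L = ωL = 238.3 Ω
X_C = 1/(ωC) = 273.8 Ω
Branch 1: Z₁ = R = 44.00 Ω
Branch 2 (series LC): Z₂ = j(X_L − X_C) = −j35.55 Ω
Parallel: Z = Z₁Z₂/(Z₁+Z₂), |Z| = 27.65 Ω, ∠Z = -51.06°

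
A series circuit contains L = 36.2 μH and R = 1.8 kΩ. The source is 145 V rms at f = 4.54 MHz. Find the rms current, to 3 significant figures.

ω = 2πf = 2.853e+07 rad/s
X_L = ωL = 1030 Ω
Z = 1800 + j1030 Ω
|Z| = √(1800² + 1030²) = 2080 Ω
I = V/|Z| = 145/2080 = 69.9 mA

69.9 mA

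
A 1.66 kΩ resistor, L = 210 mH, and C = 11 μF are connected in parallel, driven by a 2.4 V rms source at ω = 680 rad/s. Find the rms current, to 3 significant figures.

1.84 mA

X_L = ωL = 143 Ω
X_C = 1/(ωC) = 134 Ω
Parallel: admittances add. Y = 1/R + 1/(jωL) + jωC
Y = (0.000602 + j0.000477) S
|Y| = 0.000769 S → |Z| = 1/|Y| = 1300 Ω, ∠Z = −∠Y = -38.4°
I = V/|Z| = 2.4/1300 = 1.84 mA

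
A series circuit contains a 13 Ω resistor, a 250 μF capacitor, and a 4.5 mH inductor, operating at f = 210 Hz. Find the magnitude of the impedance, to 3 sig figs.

13.3 Ω

ω = 2πf = 1319 rad/s
X_L = ωL = 5.94 Ω
X_C = 1/(ωC) = 3.03 Ω
Net reactance X = X_L − X_C = 2.91 Ω
Z = 13.0 + j2.91 Ω
|Z| = √(13.0² + 2.91²) = 13.3 Ω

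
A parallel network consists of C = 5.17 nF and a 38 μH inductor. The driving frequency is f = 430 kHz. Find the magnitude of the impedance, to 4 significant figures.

236.5 Ω

ω = 2πf = 2.702e+06 rad/s
X_L = ωL = 102.7 Ω
X_C = 1/(ωC) = 71.59 Ω
Parallel: admittances add. Y = 1/(jωL) + jωC
Y = (0 + j0.004228) S
|Y| = 0.004228 S → |Z| = 1/|Y| = 236.5 Ω, ∠Z = −∠Y = -90.00°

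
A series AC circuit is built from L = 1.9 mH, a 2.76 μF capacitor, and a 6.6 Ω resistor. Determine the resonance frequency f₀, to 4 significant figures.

2.198 kHz

ω₀ = 1/√(LC) = 1/√(0.0019 × 2.76e-06) = 13810 rad/s
f₀ = ω₀/(2π) = 2.198 kHz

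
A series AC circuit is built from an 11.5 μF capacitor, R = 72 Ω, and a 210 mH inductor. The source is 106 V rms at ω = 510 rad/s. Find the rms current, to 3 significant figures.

X_L = ωL = 107 Ω
X_C = 1/(ωC) = 171 Ω
Net reactance X = X_L − X_C = -63.4 Ω
Z = 72.0 − j63.4 Ω
|Z| = √(72.0² + 63.4²) = 95.9 Ω
I = V/|Z| = 106/95.9 = 1.10 A

1.10 A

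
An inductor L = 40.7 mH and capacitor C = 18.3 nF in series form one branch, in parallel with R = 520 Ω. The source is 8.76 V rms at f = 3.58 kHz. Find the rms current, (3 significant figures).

17.8 mA

ω = 2πf = 22490 rad/s
X_L = ωL = 915 Ω
X_C = 1/(ωC) = 2430 Ω
Branch 1: Z₁ = R = 520 Ω
Branch 2 (series LC): Z₂ = j(X_L − X_C) = −j1510 Ω
Parallel: Z = Z₁Z₂/(Z₁+Z₂), |Z| = 492 Ω, ∠Z = -19.0°
I = V/|Z| = 8.76/492 = 17.8 mA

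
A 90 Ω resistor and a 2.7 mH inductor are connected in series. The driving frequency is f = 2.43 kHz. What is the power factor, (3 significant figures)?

ω = 2πf = 15270 rad/s
X_L = ωL = 41.2 Ω
Z = 90.0 + j41.2 Ω
|Z| = √(90.0² + 41.2²) = 99.0 Ω
∠Z = arctan(41.2/90.0) = 24.6°
cos φ = cos(24.6°) = 0.909

0.909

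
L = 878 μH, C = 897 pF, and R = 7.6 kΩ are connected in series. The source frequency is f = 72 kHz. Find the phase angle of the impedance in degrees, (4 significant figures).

-15.22°

ω = 2πf = 452400 rad/s
X_L = ωL = 397.2 Ω
X_C = 1/(ωC) = 2464 Ω
Net reactance X = X_L − X_C = -2067 Ω
Z = 7600 − j2067 Ω
|Z| = √(7600² + 2067²) = 7876 Ω
∠Z = arctan(-2067/7600) = -15.22°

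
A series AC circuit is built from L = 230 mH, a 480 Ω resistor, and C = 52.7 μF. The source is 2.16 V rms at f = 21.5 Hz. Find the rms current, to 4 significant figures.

ω = 2πf = 135.1 rad/s
X_L = ωL = 31.07 Ω
X_C = 1/(ωC) = 140.5 Ω
Net reactance X = X_L − X_C = -109.4 Ω
Z = 480.0 − j109.4 Ω
|Z| = √(480.0² + 109.4²) = 492.3 Ω
I = V/|Z| = 2.16/492.3 = 4.387 mA

4.387 mA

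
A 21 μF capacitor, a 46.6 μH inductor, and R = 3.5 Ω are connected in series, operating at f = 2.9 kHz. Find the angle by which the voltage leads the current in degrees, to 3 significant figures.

-26.8°

ω = 2πf = 18220 rad/s
X_L = ωL = 0.849 Ω
X_C = 1/(ωC) = 2.61 Ω
Net reactance X = X_L − X_C = -1.76 Ω
Z = 3.50 − j1.76 Ω
|Z| = √(3.50² + 1.76²) = 3.92 Ω
∠Z = arctan(-1.76/3.50) = -26.8°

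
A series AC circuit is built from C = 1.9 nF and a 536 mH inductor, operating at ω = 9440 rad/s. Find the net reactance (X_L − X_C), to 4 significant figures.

-50690 Ω

X_L = ωL = 5060 Ω
X_C = 1/(ωC) = 55750 Ω
X = 5060 − 55750 = -50690 Ω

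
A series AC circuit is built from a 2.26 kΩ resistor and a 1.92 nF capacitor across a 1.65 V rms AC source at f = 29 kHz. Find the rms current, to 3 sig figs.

ω = 2πf = 182200 rad/s
X_C = 1/(ωC) = 2860 Ω
Z = 2260 − j2860 Ω
|Z| = √(2260² + 2860²) = 3640 Ω
I = V/|Z| = 1.65/3640 = 453 μA

453 μA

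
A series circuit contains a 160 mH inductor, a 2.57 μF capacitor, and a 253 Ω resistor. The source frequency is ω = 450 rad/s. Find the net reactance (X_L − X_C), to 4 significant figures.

X_L = ωL = 72.00 Ω
X_C = 1/(ωC) = 864.7 Ω
X = 72.00 − 864.7 = -792.7 Ω

-792.7 Ω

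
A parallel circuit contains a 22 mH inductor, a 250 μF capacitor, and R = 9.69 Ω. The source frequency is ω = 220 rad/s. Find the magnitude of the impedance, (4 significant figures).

X_L = ωL = 4.840 Ω
X_C = 1/(ωC) = 18.18 Ω
Parallel: admittances add. Y = 1/R + 1/(jωL) + jωC
Y = (0.1032 − j0.1516) S
|Y| = 0.1834 S → |Z| = 1/|Y| = 5.453 Ω, ∠Z = −∠Y = 55.76°

5.453 Ω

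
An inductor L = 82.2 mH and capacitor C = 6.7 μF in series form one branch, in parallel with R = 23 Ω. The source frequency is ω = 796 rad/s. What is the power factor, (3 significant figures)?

0.983

X_L = ωL = 65.4 Ω
X_C = 1/(ωC) = 188 Ω
Branch 1: Z₁ = R = 23.0 Ω
Branch 2 (series LC): Z₂ = j(X_L − X_C) = −j122 Ω
Parallel: Z = Z₁Z₂/(Z₁+Z₂), |Z| = 22.6 Ω, ∠Z = -10.7°
cos φ = cos(-10.7°) = 0.983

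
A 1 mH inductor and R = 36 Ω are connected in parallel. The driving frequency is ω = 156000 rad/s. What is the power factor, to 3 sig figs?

0.974

X_L = ωL = 156 Ω
Parallel: admittances add. Y = 1/R + 1/(jωL)
Y = (0.0278 − j0.00641) S
|Y| = 0.0285 S → |Z| = 1/|Y| = 35.1 Ω, ∠Z = −∠Y = 13.0°
cos φ = cos(13.0°) = 0.974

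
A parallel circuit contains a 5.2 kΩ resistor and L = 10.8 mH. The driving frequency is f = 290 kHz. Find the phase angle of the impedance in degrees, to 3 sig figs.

14.8°

ω = 2πf = 1.822e+06 rad/s
X_L = ωL = 19700 Ω
Parallel: admittances add. Y = 1/R + 1/(jωL)
Y = (0.000192 − j5.08e-05) S
|Y| = 0.000199 S → |Z| = 1/|Y| = 5030 Ω, ∠Z = −∠Y = 14.8°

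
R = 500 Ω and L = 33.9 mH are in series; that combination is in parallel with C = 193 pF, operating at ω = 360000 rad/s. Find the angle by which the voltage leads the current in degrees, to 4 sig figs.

74.79°

X_L = ωL = 12200 Ω
X_C = 1/(ωC) = 14390 Ω
Branch 1 (R+jX_L): Z₁ = 500.0 + j12200 Ω, |Z₁| = 12210 Ω
Branch 2 (−jX_C): Z₂ = −j14390 Ω
Parallel: Z = Z₁Z₂/(Z₁+Z₂), |Z| = 78300 Ω, ∠Z = 74.79°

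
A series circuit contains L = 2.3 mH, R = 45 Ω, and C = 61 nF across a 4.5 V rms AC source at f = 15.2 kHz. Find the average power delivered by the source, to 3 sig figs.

210 mW

ω = 2πf = 95500 rad/s
X_L = ωL = 220 Ω
X_C = 1/(ωC) = 172 Ω
Net reactance X = X_L − X_C = 48.0 Ω
Z = 45.0 + j48.0 Ω
|Z| = √(45.0² + 48.0²) = 65.8 Ω
∠Z = arctan(48.0/45.0) = 46.9°
I = V/|Z| = 68.4 mA
P = VI cos φ = 4.5 × 0.0684 × cos(46.9°) = 210 mW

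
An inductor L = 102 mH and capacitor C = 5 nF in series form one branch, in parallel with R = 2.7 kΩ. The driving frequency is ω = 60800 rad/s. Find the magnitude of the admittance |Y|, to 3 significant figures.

X_L = ωL = 6200 Ω
X_C = 1/(ωC) = 3290 Ω
Branch 1: Z₁ = R = 2700 Ω
Branch 2 (series LC): Z₂ = j(X_L − X_C) = j2910 Ω
Parallel: Z = Z₁Z₂/(Z₁+Z₂), |Z| = 1980 Ω, ∠Z = 42.8°
|Y| = 1/|Z| = 505 μS

505 μS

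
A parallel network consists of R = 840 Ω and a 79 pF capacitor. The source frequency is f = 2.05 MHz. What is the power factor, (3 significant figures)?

0.760

ω = 2πf = 1.288e+07 rad/s
X_C = 1/(ωC) = 983 Ω
Parallel: admittances add. Y = 1/R + jωC
Y = (0.00119 + j0.00102) S
|Y| = 0.00157 S → |Z| = 1/|Y| = 639 Ω, ∠Z = −∠Y = -40.5°
cos φ = cos(-40.5°) = 0.760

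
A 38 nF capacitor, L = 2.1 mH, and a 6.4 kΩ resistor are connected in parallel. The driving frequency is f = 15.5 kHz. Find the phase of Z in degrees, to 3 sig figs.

82.5°

ω = 2πf = 97390 rad/s
X_L = ωL = 205 Ω
X_C = 1/(ωC) = 270 Ω
Parallel: admittances add. Y = 1/R + 1/(jωL) + jωC
Y = (0.000156 − j0.00119) S
|Y| = 0.00120 S → |Z| = 1/|Y| = 834 Ω, ∠Z = −∠Y = 82.5°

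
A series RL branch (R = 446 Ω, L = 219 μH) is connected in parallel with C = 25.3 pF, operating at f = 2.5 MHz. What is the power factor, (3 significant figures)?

ω = 2πf = 1.571e+07 rad/s
X_L = ωL = 3440 Ω
X_C = 1/(ωC) = 2520 Ω
Branch 1 (R+jX_L): Z₁ = 446 + j3440 Ω, |Z₁| = 3470 Ω
Branch 2 (−jX_C): Z₂ = −j2520 Ω
Parallel: Z = Z₁Z₂/(Z₁+Z₂), |Z| = 8510 Ω, ∠Z = -71.6°
cos φ = cos(-71.6°) = 0.315

0.315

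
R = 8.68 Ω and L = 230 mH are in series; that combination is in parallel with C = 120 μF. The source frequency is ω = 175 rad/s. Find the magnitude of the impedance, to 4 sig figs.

172.2 Ω

X_L = ωL = 40.25 Ω
X_C = 1/(ωC) = 47.62 Ω
Branch 1 (R+jX_L): Z₁ = 8.680 + j40.25 Ω, |Z₁| = 41.18 Ω
Branch 2 (−jX_C): Z₂ = −j47.62 Ω
Parallel: Z = Z₁Z₂/(Z₁+Z₂), |Z| = 172.2 Ω, ∠Z = 28.16°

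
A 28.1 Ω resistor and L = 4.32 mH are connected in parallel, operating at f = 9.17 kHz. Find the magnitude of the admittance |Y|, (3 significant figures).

ω = 2πf = 57620 rad/s
X_L = ωL = 249 Ω
Parallel: admittances add. Y = 1/R + 1/(jωL)
Y = (0.0356 − j0.00402) S
|Y| = 0.0358 S → |Z| = 1/|Y| = 27.9 Ω, ∠Z = −∠Y = 6.44°

35.8 mS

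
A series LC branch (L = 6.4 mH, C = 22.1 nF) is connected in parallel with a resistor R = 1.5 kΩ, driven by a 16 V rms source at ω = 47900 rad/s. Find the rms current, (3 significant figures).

X_L = ωL = 307 Ω
X_C = 1/(ωC) = 945 Ω
Branch 1: Z₁ = R = 1500 Ω
Branch 2 (series LC): Z₂ = j(X_L − X_C) = −j638 Ω
Parallel: Z = Z₁Z₂/(Z₁+Z₂), |Z| = 587 Ω, ∠Z = -67.0°
I = V/|Z| = 16/587 = 27.2 mA

27.2 mA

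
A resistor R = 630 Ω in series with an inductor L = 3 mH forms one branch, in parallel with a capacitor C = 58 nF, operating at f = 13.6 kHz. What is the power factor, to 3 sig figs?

0.296

ω = 2πf = 85450 rad/s
X_L = ωL = 256 Ω
X_C = 1/(ωC) = 202 Ω
Branch 1 (R+jX_L): Z₁ = 630 + j256 Ω, |Z₁| = 680 Ω
Branch 2 (−jX_C): Z₂ = −j202 Ω
Parallel: Z = Z₁Z₂/(Z₁+Z₂), |Z| = 217 Ω, ∠Z = -72.8°
cos φ = cos(-72.8°) = 0.296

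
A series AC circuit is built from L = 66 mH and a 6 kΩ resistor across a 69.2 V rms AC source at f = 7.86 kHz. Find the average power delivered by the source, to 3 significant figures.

ω = 2πf = 49390 rad/s
X_L = ωL = 3260 Ω
Z = 6000 + j3260 Ω
|Z| = √(6000² + 3260²) = 6830 Ω
∠Z = arctan(3260/6000) = 28.5°
I = V/|Z| = 10.1 mA
P = VI cos φ = 69.2 × 0.0101 × cos(28.5°) = 616 mW

616 mW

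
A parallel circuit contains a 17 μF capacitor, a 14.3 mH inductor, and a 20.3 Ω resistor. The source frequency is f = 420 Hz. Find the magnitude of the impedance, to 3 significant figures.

19.0 Ω

ω = 2πf = 2639 rad/s
X_L = ωL = 37.7 Ω
X_C = 1/(ωC) = 22.3 Ω
Parallel: admittances add. Y = 1/R + 1/(jωL) + jωC
Y = (0.0493 + j0.0184) S
|Y| = 0.0526 S → |Z| = 1/|Y| = 19.0 Ω, ∠Z = −∠Y = -20.4°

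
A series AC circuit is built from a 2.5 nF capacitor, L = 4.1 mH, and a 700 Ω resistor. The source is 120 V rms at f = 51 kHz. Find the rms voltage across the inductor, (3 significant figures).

ω = 2πf = 320400 rad/s
X_L = ωL = 1310 Ω
X_C = 1/(ωC) = 1250 Ω
Net reactance X = X_L − X_C = 65.5 Ω
Z = 700 + j65.5 Ω
|Z| = √(700² + 65.5²) = 703 Ω
I = V/|Z| = 171 mA
V_L = I·|Z_L| = 0.171 × 1310 = 224 V

224 V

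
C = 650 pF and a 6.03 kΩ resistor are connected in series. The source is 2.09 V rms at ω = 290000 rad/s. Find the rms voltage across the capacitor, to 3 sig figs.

1.38 V

X_C = 1/(ωC) = 5310 Ω
Z = 6030 − j5310 Ω
|Z| = √(6030² + 5310²) = 8030 Ω
I = V/|Z| = 260 μA
V_C = I·|Z_C| = 0.000260 × 5310 = 1.38 V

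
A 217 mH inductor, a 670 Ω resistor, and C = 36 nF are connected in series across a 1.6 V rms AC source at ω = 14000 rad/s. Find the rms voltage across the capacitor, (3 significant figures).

2.54 V

X_L = ωL = 3040 Ω
X_C = 1/(ωC) = 1980 Ω
Net reactance X = X_L − X_C = 1050 Ω
Z = 670 + j1050 Ω
|Z| = √(670² + 1050²) = 1250 Ω
I = V/|Z| = 1.28 mA
V_C = I·|Z_C| = 0.00128 × 1980 = 2.54 V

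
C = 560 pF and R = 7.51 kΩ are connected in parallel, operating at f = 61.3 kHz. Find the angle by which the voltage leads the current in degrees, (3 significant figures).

ω = 2πf = 385200 rad/s
X_C = 1/(ωC) = 4640 Ω
Parallel: admittances add. Y = 1/R + jωC
Y = (0.000133 + j0.000216) S
|Y| = 0.000253 S → |Z| = 1/|Y| = 3950 Ω, ∠Z = −∠Y = -58.3°

-58.3°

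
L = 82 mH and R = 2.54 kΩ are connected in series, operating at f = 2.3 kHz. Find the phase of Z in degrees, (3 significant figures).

ω = 2πf = 14450 rad/s
X_L = ωL = 1190 Ω
Z = 2540 + j1190 Ω
|Z| = √(2540² + 1190²) = 2800 Ω
∠Z = arctan(1190/2540) = 25.0°

25.0°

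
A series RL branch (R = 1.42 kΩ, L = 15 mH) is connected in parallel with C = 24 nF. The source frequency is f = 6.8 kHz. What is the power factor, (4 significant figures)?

ω = 2πf = 42730 rad/s
X_L = ωL = 640.9 Ω
X_C = 1/(ωC) = 975.2 Ω
Branch 1 (R+jX_L): Z₁ = 1420 + j640.9 Ω, |Z₁| = 1558 Ω
Branch 2 (−jX_C): Z₂ = −j975.2 Ω
Parallel: Z = Z₁Z₂/(Z₁+Z₂), |Z| = 1041 Ω, ∠Z = -52.46°
cos φ = cos(-52.46°) = 0.6093

0.6093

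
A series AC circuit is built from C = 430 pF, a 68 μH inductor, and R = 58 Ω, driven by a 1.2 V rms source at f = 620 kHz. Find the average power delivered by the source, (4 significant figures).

734.9 μW

ω = 2πf = 3.896e+06 rad/s
X_L = ωL = 264.9 Ω
X_C = 1/(ωC) = 597.0 Ω
Net reactance X = X_L − X_C = -332.1 Ω
Z = 58.00 − j332.1 Ω
|Z| = √(58.00² + 332.1²) = 337.1 Ω
∠Z = arctan(-332.1/58.00) = -80.09°
I = V/|Z| = 3.560 mA
P = VI cos φ = 1.2 × 0.003560 × cos(-80.09°) = 734.9 μW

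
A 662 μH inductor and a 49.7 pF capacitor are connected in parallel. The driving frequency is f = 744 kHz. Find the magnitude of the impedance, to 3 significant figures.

11000 Ω

ω = 2πf = 4.675e+06 rad/s
X_L = ωL = 3090 Ω
X_C = 1/(ωC) = 4300 Ω
Parallel: admittances add. Y = 1/(jωL) + jωC
Y = (0 − j9.08e-05) S
|Y| = 9.08e-05 S → |Z| = 1/|Y| = 11000 Ω, ∠Z = −∠Y = 90.0°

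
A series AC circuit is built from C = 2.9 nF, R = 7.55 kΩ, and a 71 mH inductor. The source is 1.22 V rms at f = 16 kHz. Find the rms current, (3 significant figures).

ω = 2πf = 100500 rad/s
X_L = ωL = 7140 Ω
X_C = 1/(ωC) = 3430 Ω
Net reactance X = X_L − X_C = 3710 Ω
Z = 7550 + j3710 Ω
|Z| = √(7550² + 3710²) = 8410 Ω
I = V/|Z| = 1.22/8410 = 145 μA

145 μA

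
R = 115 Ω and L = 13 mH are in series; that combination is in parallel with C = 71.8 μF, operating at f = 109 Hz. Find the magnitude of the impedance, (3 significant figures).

ω = 2πf = 684.9 rad/s
X_L = ωL = 8.90 Ω
X_C = 1/(ωC) = 20.3 Ω
Branch 1 (R+jX_L): Z₁ = 115 + j8.90 Ω, |Z₁| = 115 Ω
Branch 2 (−jX_C): Z₂ = −j20.3 Ω
Parallel: Z = Z₁Z₂/(Z₁+Z₂), |Z| = 20.3 Ω, ∠Z = -79.9°

20.3 Ω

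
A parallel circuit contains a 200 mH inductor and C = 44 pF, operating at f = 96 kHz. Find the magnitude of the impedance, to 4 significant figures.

ω = 2πf = 603200 rad/s
X_L = ωL = 120600 Ω
X_C = 1/(ωC) = 37680 Ω
Parallel: admittances add. Y = 1/(jωL) + jωC
Y = (0 + j1.825e-05) S
|Y| = 1.825e-05 S → |Z| = 1/|Y| = 54790 Ω, ∠Z = −∠Y = -90.00°

54790 Ω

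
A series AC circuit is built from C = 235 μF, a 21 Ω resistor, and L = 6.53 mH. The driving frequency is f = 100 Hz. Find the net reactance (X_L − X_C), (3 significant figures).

-2.67 Ω

ω = 2πf = 628.3 rad/s
X_L = ωL = 4.10 Ω
X_C = 1/(ωC) = 6.77 Ω
X = 4.10 − 6.77 = -2.67 Ω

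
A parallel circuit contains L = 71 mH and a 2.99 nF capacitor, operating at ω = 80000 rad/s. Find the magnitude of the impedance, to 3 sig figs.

X_L = ωL = 5680 Ω
X_C = 1/(ωC) = 4180 Ω
Parallel: admittances add. Y = 1/(jωL) + jωC
Y = (0 + j6.31e-05) S
|Y| = 6.31e-05 S → |Z| = 1/|Y| = 15800 Ω, ∠Z = −∠Y = -90.0°

15800 Ω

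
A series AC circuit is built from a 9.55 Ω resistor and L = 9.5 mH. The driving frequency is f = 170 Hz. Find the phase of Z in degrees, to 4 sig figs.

ω = 2πf = 1068 rad/s
X_L = ωL = 10.15 Ω
Z = 9.550 + j10.15 Ω
|Z| = √(9.550² + 10.15²) = 13.93 Ω
∠Z = arctan(10.15/9.550) = 46.74°

46.74°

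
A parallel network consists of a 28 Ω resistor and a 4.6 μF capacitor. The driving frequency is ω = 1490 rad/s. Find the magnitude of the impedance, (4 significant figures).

27.50 Ω

X_C = 1/(ωC) = 145.9 Ω
Parallel: admittances add. Y = 1/R + jωC
Y = (0.03571 + j0.006854) S
|Y| = 0.03637 S → |Z| = 1/|Y| = 27.50 Ω, ∠Z = −∠Y = -10.86°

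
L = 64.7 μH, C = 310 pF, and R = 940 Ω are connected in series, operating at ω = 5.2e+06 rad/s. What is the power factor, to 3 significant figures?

0.957

X_L = ωL = 336 Ω
X_C = 1/(ωC) = 620 Ω
Net reactance X = X_L − X_C = -284 Ω
Z = 940 − j284 Ω
|Z| = √(940² + 284²) = 982 Ω
∠Z = arctan(-284/940) = -16.8°
cos φ = cos(-16.8°) = 0.957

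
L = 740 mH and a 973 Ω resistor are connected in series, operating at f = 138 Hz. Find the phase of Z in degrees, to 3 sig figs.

ω = 2πf = 867.1 rad/s
X_L = ωL = 642 Ω
Z = 973 + j642 Ω
|Z| = √(973² + 642²) = 1170 Ω
∠Z = arctan(642/973) = 33.4°

33.4°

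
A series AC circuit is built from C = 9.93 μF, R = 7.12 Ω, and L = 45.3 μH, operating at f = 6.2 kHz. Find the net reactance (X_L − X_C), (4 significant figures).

ω = 2πf = 38960 rad/s
X_L = ωL = 1.765 Ω
X_C = 1/(ωC) = 2.585 Ω
X = 1.765 − 2.585 = -0.8204 Ω

-0.8204 Ω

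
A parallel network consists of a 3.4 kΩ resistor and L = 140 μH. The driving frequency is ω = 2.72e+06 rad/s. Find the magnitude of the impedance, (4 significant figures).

X_L = ωL = 380.8 Ω
Parallel: admittances add. Y = 1/R + 1/(jωL)
Y = (0.0002941 − j0.002626) S
|Y| = 0.002642 S → |Z| = 1/|Y| = 378.4 Ω, ∠Z = −∠Y = 83.61°

378.4 Ω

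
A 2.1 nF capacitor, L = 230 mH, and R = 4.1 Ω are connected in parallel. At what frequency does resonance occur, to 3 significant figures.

ω₀ = 1/√(LC) = 1/√(0.23 × 2.1e-09) = 45500 rad/s
f₀ = ω₀/(2π) = 7.24 kHz

7.24 kHz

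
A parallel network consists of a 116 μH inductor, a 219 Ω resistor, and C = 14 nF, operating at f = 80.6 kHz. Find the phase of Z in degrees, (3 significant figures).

ω = 2πf = 506400 rad/s
X_L = ωL = 58.7 Ω
X_C = 1/(ωC) = 141 Ω
Parallel: admittances add. Y = 1/R + 1/(jωL) + jωC
Y = (0.00457 − j0.00993) S
|Y| = 0.0109 S → |Z| = 1/|Y| = 91.5 Ω, ∠Z = −∠Y = 65.3°

65.3°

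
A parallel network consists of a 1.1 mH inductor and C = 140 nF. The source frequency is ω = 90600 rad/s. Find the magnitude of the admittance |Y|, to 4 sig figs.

X_L = ωL = 99.66 Ω
X_C = 1/(ωC) = 78.84 Ω
Parallel: admittances add. Y = 1/(jωL) + jωC
Y = (0 + j0.002650) S
|Y| = 0.002650 S → |Z| = 1/|Y| = 377.4 Ω, ∠Z = −∠Y = -90.00°

2.650 mS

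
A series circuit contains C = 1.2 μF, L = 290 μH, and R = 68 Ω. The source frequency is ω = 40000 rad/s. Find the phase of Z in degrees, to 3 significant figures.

-7.73°

X_L = ωL = 11.6 Ω
X_C = 1/(ωC) = 20.8 Ω
Net reactance X = X_L − X_C = -9.23 Ω
Z = 68.0 − j9.23 Ω
|Z| = √(68.0² + 9.23²) = 68.6 Ω
∠Z = arctan(-9.23/68.0) = -7.73°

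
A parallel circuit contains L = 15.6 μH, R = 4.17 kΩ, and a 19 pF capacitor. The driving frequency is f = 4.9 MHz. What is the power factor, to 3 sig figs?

ω = 2πf = 3.079e+07 rad/s
X_L = ωL = 480 Ω
X_C = 1/(ωC) = 1710 Ω
Parallel: admittances add. Y = 1/R + 1/(jωL) + jωC
Y = (0.000240 − j0.00150) S
|Y| = 0.00152 S → |Z| = 1/|Y| = 660 Ω, ∠Z = −∠Y = 80.9°
cos φ = cos(80.9°) = 0.158

0.158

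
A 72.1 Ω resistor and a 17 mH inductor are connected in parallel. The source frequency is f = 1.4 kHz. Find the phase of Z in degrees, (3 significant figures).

25.7°

ω = 2πf = 8796 rad/s
X_L = ωL = 150 Ω
Parallel: admittances add. Y = 1/R + 1/(jωL)
Y = (0.0139 − j0.00669) S
|Y| = 0.0154 S → |Z| = 1/|Y| = 64.9 Ω, ∠Z = −∠Y = 25.7°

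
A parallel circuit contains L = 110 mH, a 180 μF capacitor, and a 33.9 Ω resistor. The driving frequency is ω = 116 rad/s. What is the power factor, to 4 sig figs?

X_L = ωL = 12.76 Ω
X_C = 1/(ωC) = 47.89 Ω
Parallel: admittances add. Y = 1/R + 1/(jωL) + jωC
Y = (0.02950 − j0.05749) S
|Y| = 0.06462 S → |Z| = 1/|Y| = 15.48 Ω, ∠Z = −∠Y = 62.84°
cos φ = cos(62.84°) = 0.4565

0.4565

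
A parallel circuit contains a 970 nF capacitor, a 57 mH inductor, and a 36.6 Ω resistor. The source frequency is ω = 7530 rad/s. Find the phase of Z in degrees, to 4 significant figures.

X_L = ωL = 429.2 Ω
X_C = 1/(ωC) = 136.9 Ω
Parallel: admittances add. Y = 1/R + 1/(jωL) + jωC
Y = (0.02732 + j0.004974) S
|Y| = 0.02777 S → |Z| = 1/|Y| = 36.01 Ω, ∠Z = −∠Y = -10.32°

-10.32°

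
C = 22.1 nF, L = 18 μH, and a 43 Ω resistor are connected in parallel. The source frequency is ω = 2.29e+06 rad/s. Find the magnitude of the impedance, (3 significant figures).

X_L = ωL = 41.2 Ω
X_C = 1/(ωC) = 19.8 Ω
Parallel: admittances add. Y = 1/R + 1/(jωL) + jωC
Y = (0.0233 + j0.0263) S
|Y| = 0.0351 S → |Z| = 1/|Y| = 28.5 Ω, ∠Z = −∠Y = -48.6°

28.5 Ω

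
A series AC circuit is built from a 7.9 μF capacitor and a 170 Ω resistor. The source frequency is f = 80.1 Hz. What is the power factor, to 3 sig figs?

ω = 2πf = 503.3 rad/s
X_C = 1/(ωC) = 252 Ω
Z = 170 − j252 Ω
|Z| = √(170² + 252²) = 304 Ω
∠Z = arctan(-252/170) = -55.9°
cos φ = cos(-55.9°) = 0.560

0.560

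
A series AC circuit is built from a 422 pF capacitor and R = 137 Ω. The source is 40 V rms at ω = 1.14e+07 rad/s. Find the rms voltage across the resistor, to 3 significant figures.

X_C = 1/(ωC) = 208 Ω
Z = 137 − j208 Ω
|Z| = √(137² + 208²) = 249 Ω
I = V/|Z| = 161 mA
V_R = I·|Z_R| = 0.161 × 137 = 22.0 V

22.0 V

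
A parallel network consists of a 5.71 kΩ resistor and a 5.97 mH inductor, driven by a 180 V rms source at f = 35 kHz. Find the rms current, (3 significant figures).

ω = 2πf = 219900 rad/s
X_L = ωL = 1310 Ω
Parallel: admittances add. Y = 1/R + 1/(jωL)
Y = (0.000175 − j0.000762) S
|Y| = 0.000782 S → |Z| = 1/|Y| = 1280 Ω, ∠Z = −∠Y = 77.1°
I = V/|Z| = 180/1280 = 141 mA

141 mA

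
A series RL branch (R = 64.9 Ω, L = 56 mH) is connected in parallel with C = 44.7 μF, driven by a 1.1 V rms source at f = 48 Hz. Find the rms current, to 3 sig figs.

19.1 mA

ω = 2πf = 301.6 rad/s
X_L = ωL = 16.9 Ω
X_C = 1/(ωC) = 74.2 Ω
Branch 1 (R+jX_L): Z₁ = 64.9 + j16.9 Ω, |Z₁| = 67.1 Ω
Branch 2 (−jX_C): Z₂ = −j74.2 Ω
Parallel: Z = Z₁Z₂/(Z₁+Z₂), |Z| = 57.5 Ω, ∠Z = -34.0°
I = V/|Z| = 1.1/57.5 = 19.1 mA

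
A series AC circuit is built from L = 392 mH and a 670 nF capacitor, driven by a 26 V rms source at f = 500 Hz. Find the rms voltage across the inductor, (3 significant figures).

42.3 V

ω = 2πf = 3142 rad/s
X_L = ωL = 1230 Ω
X_C = 1/(ωC) = 475 Ω
Net reactance X = X_L − X_C = 756 Ω
Z = j756 Ω
|Z| = √(0² + 756²) = 756 Ω
I = V/|Z| = 34.4 mA
V_L = I·|Z_L| = 0.0344 × 1230 = 42.3 V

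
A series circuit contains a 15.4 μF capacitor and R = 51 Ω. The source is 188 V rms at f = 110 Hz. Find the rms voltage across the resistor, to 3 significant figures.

89.7 V

ω = 2πf = 691.2 rad/s
X_C = 1/(ωC) = 94.0 Ω
Z = 51.0 − j94.0 Ω
|Z| = √(51.0² + 94.0²) = 107 Ω
I = V/|Z| = 1.76 A
V_R = I·|Z_R| = 1.76 × 51.0 = 89.7 V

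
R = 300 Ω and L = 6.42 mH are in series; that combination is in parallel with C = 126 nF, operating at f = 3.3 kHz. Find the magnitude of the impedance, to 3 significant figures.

322 Ω

ω = 2πf = 20730 rad/s
X_L = ωL = 133 Ω
X_C = 1/(ωC) = 383 Ω
Branch 1 (R+jX_L): Z₁ = 300 + j133 Ω, |Z₁| = 328 Ω
Branch 2 (−jX_C): Z₂ = −j383 Ω
Parallel: Z = Z₁Z₂/(Z₁+Z₂), |Z| = 322 Ω, ∠Z = -26.3°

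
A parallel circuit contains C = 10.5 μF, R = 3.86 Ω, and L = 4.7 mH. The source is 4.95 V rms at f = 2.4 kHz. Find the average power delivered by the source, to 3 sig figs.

6.35 W

ω = 2πf = 15080 rad/s
X_L = ωL = 70.9 Ω
X_C = 1/(ωC) = 6.32 Ω
Parallel: admittances add. Y = 1/R + 1/(jωL) + jωC
Y = (0.259 + j0.144) S
|Y| = 0.297 S → |Z| = 1/|Y| = 3.37 Ω, ∠Z = −∠Y = -29.1°
I = V/|Z| = 1.47 A
P = VI cos φ = 4.95 × 1.47 × cos(-29.1°) = 6.35 W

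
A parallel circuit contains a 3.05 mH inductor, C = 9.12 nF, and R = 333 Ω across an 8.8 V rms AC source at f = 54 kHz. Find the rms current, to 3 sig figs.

32.4 mA

ω = 2πf = 339300 rad/s
X_L = ωL = 1030 Ω
X_C = 1/(ωC) = 323 Ω
Parallel: admittances add. Y = 1/R + 1/(jωL) + jωC
Y = (0.00300 + j0.00213) S
|Y| = 0.00368 S → |Z| = 1/|Y| = 272 Ω, ∠Z = −∠Y = -35.3°
I = V/|Z| = 8.8/272 = 32.4 mA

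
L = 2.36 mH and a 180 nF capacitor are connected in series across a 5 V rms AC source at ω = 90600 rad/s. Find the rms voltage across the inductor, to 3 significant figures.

X_L = ωL = 214 Ω
X_C = 1/(ωC) = 61.3 Ω
Net reactance X = X_L − X_C = 152 Ω
Z = j152 Ω
|Z| = √(0² + 152²) = 152 Ω
I = V/|Z| = 32.8 mA
V_L = I·|Z_L| = 0.0328 × 214 = 7.01 V

7.01 V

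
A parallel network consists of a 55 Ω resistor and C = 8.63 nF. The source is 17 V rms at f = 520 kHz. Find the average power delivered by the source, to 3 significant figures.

ω = 2πf = 3.267e+06 rad/s
X_C = 1/(ωC) = 35.5 Ω
Parallel: admittances add. Y = 1/R + jωC
Y = (0.0182 + j0.0282) S
|Y| = 0.0336 S → |Z| = 1/|Y| = 29.8 Ω, ∠Z = −∠Y = -57.2°
I = V/|Z| = 570 mA
P = VI cos φ = 17 × 0.570 × cos(-57.2°) = 5.25 W

5.25 W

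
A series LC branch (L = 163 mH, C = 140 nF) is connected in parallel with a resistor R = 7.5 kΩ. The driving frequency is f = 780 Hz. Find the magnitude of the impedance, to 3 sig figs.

656 Ω

ω = 2πf = 4901 rad/s
X_L = ωL = 799 Ω
X_C = 1/(ωC) = 1460 Ω
Branch 1: Z₁ = R = 7500 Ω
Branch 2 (series LC): Z₂ = j(X_L − X_C) = −j659 Ω
Parallel: Z = Z₁Z₂/(Z₁+Z₂), |Z| = 656 Ω, ∠Z = -85.0°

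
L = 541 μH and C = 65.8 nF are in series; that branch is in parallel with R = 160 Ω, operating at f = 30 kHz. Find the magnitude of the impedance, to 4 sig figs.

ω = 2πf = 188500 rad/s
X_L = ωL = 102.0 Ω
X_C = 1/(ωC) = 80.63 Ω
Branch 1: Z₁ = R = 160.0 Ω
Branch 2 (series LC): Z₂ = j(X_L − X_C) = j21.35 Ω
Parallel: Z = Z₁Z₂/(Z₁+Z₂), |Z| = 21.16 Ω, ∠Z = 82.40°

21.16 Ω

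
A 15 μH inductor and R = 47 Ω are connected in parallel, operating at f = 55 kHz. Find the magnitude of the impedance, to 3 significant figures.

5.15 Ω

ω = 2πf = 345600 rad/s
X_L = ωL = 5.18 Ω
Parallel: admittances add. Y = 1/R + 1/(jωL)
Y = (0.0213 − j0.193) S
|Y| = 0.194 S → |Z| = 1/|Y| = 5.15 Ω, ∠Z = −∠Y = 83.7°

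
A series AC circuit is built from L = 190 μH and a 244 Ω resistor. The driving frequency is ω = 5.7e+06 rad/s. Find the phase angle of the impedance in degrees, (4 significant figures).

X_L = ωL = 1083 Ω
Z = 244.0 + j1083 Ω
|Z| = √(244.0² + 1083²) = 1110 Ω
∠Z = arctan(1083/244.0) = 77.30°

77.30°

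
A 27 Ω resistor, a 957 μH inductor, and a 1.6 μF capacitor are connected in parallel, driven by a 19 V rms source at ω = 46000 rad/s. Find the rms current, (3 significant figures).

1.20 A

X_L = ωL = 44.0 Ω
X_C = 1/(ωC) = 13.6 Ω
Parallel: admittances add. Y = 1/R + 1/(jωL) + jωC
Y = (0.0370 + j0.0509) S
|Y| = 0.0629 S → |Z| = 1/|Y| = 15.9 Ω, ∠Z = −∠Y = -54.0°
I = V/|Z| = 19/15.9 = 1.20 A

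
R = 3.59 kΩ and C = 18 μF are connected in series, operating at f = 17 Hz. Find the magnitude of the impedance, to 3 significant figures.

ω = 2πf = 106.8 rad/s
X_C = 1/(ωC) = 520 Ω
Z = 3590 − j520 Ω
|Z| = √(3590² + 520²) = 3630 Ω

3630 Ω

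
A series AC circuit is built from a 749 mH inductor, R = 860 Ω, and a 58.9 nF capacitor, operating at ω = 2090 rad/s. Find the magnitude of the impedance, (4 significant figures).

6614 Ω

X_L = ωL = 1565 Ω
X_C = 1/(ωC) = 8123 Ω
Net reactance X = X_L − X_C = -6558 Ω
Z = 860.0 − j6558 Ω
|Z| = √(860.0² + 6558²) = 6614 Ω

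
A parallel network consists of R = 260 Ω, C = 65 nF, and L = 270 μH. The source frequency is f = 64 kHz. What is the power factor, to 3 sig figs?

0.222

ω = 2πf = 402100 rad/s
X_L = ωL = 109 Ω
X_C = 1/(ωC) = 38.3 Ω
Parallel: admittances add. Y = 1/R + 1/(jωL) + jωC
Y = (0.00385 + j0.0169) S
|Y| = 0.0174 S → |Z| = 1/|Y| = 57.6 Ω, ∠Z = −∠Y = -77.2°
cos φ = cos(-77.2°) = 0.222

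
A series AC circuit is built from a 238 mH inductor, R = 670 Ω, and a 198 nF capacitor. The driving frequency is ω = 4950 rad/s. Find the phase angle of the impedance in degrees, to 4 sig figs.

13.25°

X_L = ωL = 1178 Ω
X_C = 1/(ωC) = 1020 Ω
Net reactance X = X_L − X_C = 157.8 Ω
Z = 670.0 + j157.8 Ω
|Z| = √(670.0² + 157.8²) = 688.3 Ω
∠Z = arctan(157.8/670.0) = 13.25°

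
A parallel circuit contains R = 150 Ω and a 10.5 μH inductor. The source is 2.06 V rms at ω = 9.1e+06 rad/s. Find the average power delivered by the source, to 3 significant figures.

X_L = ωL = 95.5 Ω
Parallel: admittances add. Y = 1/R + 1/(jωL)
Y = (0.00667 − j0.0105) S
|Y| = 0.0124 S → |Z| = 1/|Y| = 80.6 Ω, ∠Z = −∠Y = 57.5°
I = V/|Z| = 25.6 mA
P = VI cos φ = 2.06 × 0.0256 × cos(57.5°) = 28.3 mW

28.3 mW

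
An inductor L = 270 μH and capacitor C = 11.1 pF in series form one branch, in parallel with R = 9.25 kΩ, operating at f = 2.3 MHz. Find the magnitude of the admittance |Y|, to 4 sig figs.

ω = 2πf = 1.445e+07 rad/s
X_L = ωL = 3902 Ω
X_C = 1/(ωC) = 6234 Ω
Branch 1: Z₁ = R = 9250 Ω
Branch 2 (series LC): Z₂ = j(X_L − X_C) = −j2332 Ω
Parallel: Z = Z₁Z₂/(Z₁+Z₂), |Z| = 2261 Ω, ∠Z = -75.85°
|Y| = 1/|Z| = 442.2 μS

442.2 μS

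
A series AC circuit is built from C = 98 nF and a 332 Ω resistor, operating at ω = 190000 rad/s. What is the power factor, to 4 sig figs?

X_C = 1/(ωC) = 53.71 Ω
Z = 332.0 − j53.71 Ω
|Z| = √(332.0² + 53.71²) = 336.3 Ω
∠Z = arctan(-53.71/332.0) = -9.189°
cos φ = cos(-9.189°) = 0.9872

0.9872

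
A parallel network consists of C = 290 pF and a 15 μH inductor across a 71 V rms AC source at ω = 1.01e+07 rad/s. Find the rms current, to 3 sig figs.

X_L = ωL = 152 Ω
X_C = 1/(ωC) = 341 Ω
Parallel: admittances add. Y = 1/(jωL) + jωC
Y = (0 − j0.00367) S
|Y| = 0.00367 S → |Z| = 1/|Y| = 272 Ω, ∠Z = −∠Y = 90.0°
I = V/|Z| = 71/272 = 261 mA

261 mA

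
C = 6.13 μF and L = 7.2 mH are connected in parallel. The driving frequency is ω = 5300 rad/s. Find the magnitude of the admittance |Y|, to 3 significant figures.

X_L = ωL = 38.2 Ω
X_C = 1/(ωC) = 30.8 Ω
Parallel: admittances add. Y = 1/(jωL) + jωC
Y = (0 + j0.00628) S
|Y| = 0.00628 S → |Z| = 1/|Y| = 159 Ω, ∠Z = −∠Y = -90.0°

6.28 mS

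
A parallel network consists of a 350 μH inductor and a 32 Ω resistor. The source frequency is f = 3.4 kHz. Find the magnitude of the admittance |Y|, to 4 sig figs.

ω = 2πf = 21360 rad/s
X_L = ωL = 7.477 Ω
Parallel: admittances add. Y = 1/R + 1/(jωL)
Y = (0.03125 − j0.1337) S
|Y| = 0.1373 S → |Z| = 1/|Y| = 7.281 Ω, ∠Z = −∠Y = 76.85°

137.3 mS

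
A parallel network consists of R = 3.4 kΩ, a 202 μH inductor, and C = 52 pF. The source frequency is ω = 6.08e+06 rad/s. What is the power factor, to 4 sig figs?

X_L = ωL = 1228 Ω
X_C = 1/(ωC) = 3163 Ω
Parallel: admittances add. Y = 1/R + 1/(jωL) + jωC
Y = (0.0002941 − j0.0004981) S
|Y| = 0.0005784 S → |Z| = 1/|Y| = 1729 Ω, ∠Z = −∠Y = 59.44°
cos φ = cos(59.44°) = 0.5085

0.5085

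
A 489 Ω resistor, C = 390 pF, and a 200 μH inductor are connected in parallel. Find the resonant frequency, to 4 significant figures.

ω₀ = 1/√(LC) = 1/√(0.0002 × 3.9e-10) = 3.581e+06 rad/s
f₀ = ω₀/(2π) = 569.9 kHz

569.9 kHz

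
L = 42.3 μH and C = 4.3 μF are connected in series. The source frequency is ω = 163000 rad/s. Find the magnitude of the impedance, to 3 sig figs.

5.47 Ω

X_L = ωL = 6.89 Ω
X_C = 1/(ωC) = 1.43 Ω
Net reactance X = X_L − X_C = 5.47 Ω
Z = j5.47 Ω
|Z| = √(0² + 5.47²) = 5.47 Ω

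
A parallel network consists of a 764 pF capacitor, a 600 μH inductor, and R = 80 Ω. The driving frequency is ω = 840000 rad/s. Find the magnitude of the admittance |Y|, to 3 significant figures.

X_L = ωL = 504 Ω
X_C = 1/(ωC) = 1560 Ω
Parallel: admittances add. Y = 1/R + 1/(jωL) + jωC
Y = (0.0125 − j0.00134) S
|Y| = 0.0126 S → |Z| = 1/|Y| = 79.5 Ω, ∠Z = −∠Y = 6.13°

12.6 mS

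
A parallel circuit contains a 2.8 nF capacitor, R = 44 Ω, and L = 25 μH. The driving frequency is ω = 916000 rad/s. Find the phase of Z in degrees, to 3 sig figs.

61.1°

X_L = ωL = 22.9 Ω
X_C = 1/(ωC) = 390 Ω
Parallel: admittances add. Y = 1/R + 1/(jωL) + jωC
Y = (0.0227 − j0.0411) S
|Y| = 0.0470 S → |Z| = 1/|Y| = 21.3 Ω, ∠Z = −∠Y = 61.1°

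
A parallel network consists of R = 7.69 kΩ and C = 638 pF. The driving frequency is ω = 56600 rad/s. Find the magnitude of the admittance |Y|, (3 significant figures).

X_C = 1/(ωC) = 27700 Ω
Parallel: admittances add. Y = 1/R + jωC
Y = (0.000130 + j3.61e-05) S
|Y| = 0.000135 S → |Z| = 1/|Y| = 7410 Ω, ∠Z = −∠Y = -15.5°

135 μS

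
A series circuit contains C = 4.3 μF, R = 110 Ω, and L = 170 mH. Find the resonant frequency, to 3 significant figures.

186 Hz

ω₀ = 1/√(LC) = 1/√(0.17 × 4.3e-06) = 1170 rad/s
f₀ = ω₀/(2π) = 186 Hz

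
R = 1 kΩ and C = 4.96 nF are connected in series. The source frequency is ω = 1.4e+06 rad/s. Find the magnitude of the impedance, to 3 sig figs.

1010 Ω

X_C = 1/(ωC) = 144 Ω
Z = 1000 − j144 Ω
|Z| = √(1000² + 144²) = 1010 Ω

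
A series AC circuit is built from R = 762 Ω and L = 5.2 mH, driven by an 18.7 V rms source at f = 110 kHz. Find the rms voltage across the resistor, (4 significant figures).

3.879 V

ω = 2πf = 691200 rad/s
X_L = ωL = 3594 Ω
Z = 762.0 + j3594 Ω
|Z| = √(762.0² + 3594²) = 3674 Ω
I = V/|Z| = 5.090 mA
V_R = I·|Z_R| = 0.005090 × 762.0 = 3.879 V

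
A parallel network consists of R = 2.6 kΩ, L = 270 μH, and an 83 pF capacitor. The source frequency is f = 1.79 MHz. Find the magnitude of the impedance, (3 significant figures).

ω = 2πf = 1.125e+07 rad/s
X_L = ωL = 3040 Ω
X_C = 1/(ωC) = 1070 Ω
Parallel: admittances add. Y = 1/R + 1/(jωL) + jωC
Y = (0.000385 + j0.000604) S
|Y| = 0.000716 S → |Z| = 1/|Y| = 1400 Ω, ∠Z = −∠Y = -57.5°

1400 Ω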